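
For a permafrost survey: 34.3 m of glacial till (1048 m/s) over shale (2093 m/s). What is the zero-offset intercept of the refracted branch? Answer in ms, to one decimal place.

θ_c = arcsin(V₁/V₂) = arcsin(1048/2093) = 30.05°; cos θ_c = 0.8656.
tᵢ = 2h·cos θ_c / V₁ = 2·34.3·0.8656 / 1048 = 0.05666 s.

56.7 ms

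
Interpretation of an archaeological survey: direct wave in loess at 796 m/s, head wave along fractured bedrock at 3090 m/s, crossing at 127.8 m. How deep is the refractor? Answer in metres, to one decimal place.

49.1 m

h = (x_cross/2)·√((V₂−V₁)/(V₂+V₁)).
(V₂−V₁)/(V₂+V₁) = (3090−796)/(3090+796) = 0.5903; √ = 0.7683.
h = (127.8/2)·0.7683 = 49.10 m.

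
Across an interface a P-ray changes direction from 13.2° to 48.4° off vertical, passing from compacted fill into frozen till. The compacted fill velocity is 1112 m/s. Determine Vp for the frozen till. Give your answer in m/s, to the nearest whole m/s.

3642 m/s

sin 13.2° = 0.2284; sin 48.4° = 0.7478.
V₂ = V₁·(sin θ₂/sin θ₁) = 1112·(0.7478/0.2284) = 3641.55 m/s.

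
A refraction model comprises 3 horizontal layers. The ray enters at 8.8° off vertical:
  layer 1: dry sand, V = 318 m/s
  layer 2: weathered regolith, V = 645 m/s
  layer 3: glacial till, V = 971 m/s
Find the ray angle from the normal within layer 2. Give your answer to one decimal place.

18.1°

Ray parameter p = sin 8.8° / 318 = 4.8109e-04 s/m.
sin θ_2 = p·V_2 = 4.8109e-04 × 645 = 0.3103.
θ_2 = arcsin 0.3103 = 18.08°.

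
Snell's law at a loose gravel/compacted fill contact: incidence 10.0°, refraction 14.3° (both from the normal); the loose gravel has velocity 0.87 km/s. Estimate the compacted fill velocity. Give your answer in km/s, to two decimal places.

1.24 km/s

Snell's law: sin 10.0°/V₁ = sin 14.3°/V₂.
V₂ = V₁·sin 14.3°/sin 10.0° = 0.87 × 1.4224 = 1.24 km/s.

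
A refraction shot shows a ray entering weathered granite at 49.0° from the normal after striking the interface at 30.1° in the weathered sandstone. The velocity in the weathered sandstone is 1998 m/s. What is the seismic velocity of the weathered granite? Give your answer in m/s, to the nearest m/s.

sin 30.1° = 0.5015; sin 49.0° = 0.7547.
V₂ = V₁·(sin θ₂/sin θ₁) = 1998·(0.7547/0.5015) = 3006.73 m/s.

3007 m/s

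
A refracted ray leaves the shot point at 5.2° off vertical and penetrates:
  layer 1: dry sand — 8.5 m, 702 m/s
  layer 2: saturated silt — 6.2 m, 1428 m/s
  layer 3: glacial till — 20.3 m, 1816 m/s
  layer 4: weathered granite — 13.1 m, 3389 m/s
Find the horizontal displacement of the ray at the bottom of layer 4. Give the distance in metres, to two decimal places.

Ray parameter p = sin 5.2° / 702 m/s = 1.2911e-04 s/m.
Layer 1: θ = 5.20°; offset = 8.5·tan 5.20° = 0.7736 m.
Layer 2: sin θ = p·1428 = 0.1844 → θ = 10.62°; offset = 6.2·tan 10.62° = 1.1630 m.
Layer 3: sin θ = p·1816 = 0.2345 → θ = 13.56°; offset = 20.3·tan 13.56° = 4.8959 m.
Layer 4: sin θ = p·3389 = 0.4375 → θ = 25.95°; offset = 13.1·tan 25.95° = 6.3743 m.
Total horizontal offset = 13.2068 m.

13.21 m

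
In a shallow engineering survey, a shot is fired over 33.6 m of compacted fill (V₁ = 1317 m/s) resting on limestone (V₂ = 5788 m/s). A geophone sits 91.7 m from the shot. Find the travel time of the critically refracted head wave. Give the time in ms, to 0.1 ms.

θ_c = arcsin(V₁/V₂) = arcsin(1317/5788) = 13.15°, cos θ_c = 0.9738.
Intercept time tᵢ = 2h cos θ_c / V₁ = 2·33.6·0.9738/1317 = 0.04969 s.
t = x/V₂ + tᵢ = 91.7/5788 + 0.04969 = 0.06553 s.

65.5 ms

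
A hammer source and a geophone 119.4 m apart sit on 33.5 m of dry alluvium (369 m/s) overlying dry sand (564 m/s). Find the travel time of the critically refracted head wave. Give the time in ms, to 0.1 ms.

θ_c = arcsin(V₁/V₂) = arcsin(369/564) = 40.86°, cos θ_c = 0.7563.
Intercept time tᵢ = 2h cos θ_c / V₁ = 2·33.5·0.7563/369 = 0.13732 s.
t = x/V₂ + tᵢ = 119.4/564 + 0.13732 = 0.34902 s.

349.0 ms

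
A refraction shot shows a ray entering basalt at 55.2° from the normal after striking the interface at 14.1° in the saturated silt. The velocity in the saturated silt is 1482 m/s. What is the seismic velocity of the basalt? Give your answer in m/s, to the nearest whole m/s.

4995 m/s

Snell's law: sin 14.1°/V₁ = sin 55.2°/V₂.
V₂ = V₁·sin 55.2°/sin 14.1° = 1482 × 3.3707 = 4995.35 m/s.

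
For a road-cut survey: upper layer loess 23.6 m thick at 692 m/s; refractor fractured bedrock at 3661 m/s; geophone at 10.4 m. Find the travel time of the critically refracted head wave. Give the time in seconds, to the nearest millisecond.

t = x/V₂ + 2h·√(V₂²−V₁²)/(V₁V₂).
√(V₂²−V₁²) = √(3661²−692²) = 3595.0 m/s; delay term = 2·23.6·3595.0/(692·3661) = 0.06698 s.
t = 10.4/3661 + 0.06698 = 0.06982 s.

0.070 s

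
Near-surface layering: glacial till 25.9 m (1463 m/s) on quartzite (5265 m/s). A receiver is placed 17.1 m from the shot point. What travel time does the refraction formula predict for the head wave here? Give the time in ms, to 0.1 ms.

θ_c = arcsin(V₁/V₂) = arcsin(1463/5265) = 16.13°, cos θ_c = 0.9606.
Intercept time tᵢ = 2h cos θ_c / V₁ = 2·25.9·0.9606/1463 = 0.03401 s.
t = x/V₂ + tᵢ = 17.1/5265 + 0.03401 = 0.03726 s.

37.3 ms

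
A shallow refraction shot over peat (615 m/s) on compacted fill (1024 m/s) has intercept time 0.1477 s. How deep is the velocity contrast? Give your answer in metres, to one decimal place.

θ_c = arcsin(615/1024) = 36.91°; cos θ_c = 0.7996.
tᵢ = 2h cos θ_c/V₁ ⇒ h = tᵢ·V₁/(2 cos θ_c) = 0.1477·615/(2·0.7996) = 56.80 m.

56.8 m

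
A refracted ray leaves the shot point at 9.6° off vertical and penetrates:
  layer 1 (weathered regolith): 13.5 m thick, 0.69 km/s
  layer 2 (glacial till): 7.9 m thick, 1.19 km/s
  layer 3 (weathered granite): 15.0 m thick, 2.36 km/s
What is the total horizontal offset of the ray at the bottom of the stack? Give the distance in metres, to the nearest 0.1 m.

p = sin θ₁/V₁ = sin 9.6°/0.69 = 2.4169e-01 s/km is conserved through the stack.
Layer 1: θ = 9.60°; offset = 13.5·tan 9.60° = 2.283 m.
Layer 2: sin θ = p·1.19 = 0.2876 → θ = 16.72°; offset = 7.9·tan 16.72° = 2.372 m.
Layer 3: sin θ = p·2.36 = 0.5704 → θ = 34.78°; offset = 15.0·tan 34.78° = 10.417 m.
Σ offsets = 15.072 m.

15.1 m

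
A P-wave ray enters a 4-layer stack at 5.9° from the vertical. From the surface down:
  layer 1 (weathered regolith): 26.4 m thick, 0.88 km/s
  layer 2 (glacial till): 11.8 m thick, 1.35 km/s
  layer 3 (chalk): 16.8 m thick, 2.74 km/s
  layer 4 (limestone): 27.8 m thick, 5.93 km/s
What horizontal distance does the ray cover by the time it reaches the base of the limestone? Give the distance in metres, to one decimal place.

37.0 m

Ray parameter p = sin 5.9° / 0.88 km/s = 1.1681e-01 s/km.
Layer 1: θ = 5.90°; offset = 26.4·tan 5.90° = 2.728 m.
Layer 2: sin θ = p·1.35 = 0.1577 → θ = 9.07°; offset = 11.8·tan 9.07° = 1.884 m.
Layer 3: sin θ = p·2.74 = 0.3201 → θ = 18.67°; offset = 16.8·tan 18.67° = 5.676 m.
Layer 4: sin θ = p·5.93 = 0.6927 → θ = 43.84°; offset = 27.8·tan 43.84° = 26.699 m.
Total horizontal offset = 36.987 m.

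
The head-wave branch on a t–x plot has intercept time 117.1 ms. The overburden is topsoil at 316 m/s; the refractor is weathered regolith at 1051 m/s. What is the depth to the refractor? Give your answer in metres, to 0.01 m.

19.40 m

θ_c = arcsin(316/1051) = 17.50°; cos θ_c = 0.9537.
tᵢ = 2h cos θ_c/V₁ ⇒ h = tᵢ·V₁/(2 cos θ_c) = 0.1171·316/(2·0.9537) = 19.40 m.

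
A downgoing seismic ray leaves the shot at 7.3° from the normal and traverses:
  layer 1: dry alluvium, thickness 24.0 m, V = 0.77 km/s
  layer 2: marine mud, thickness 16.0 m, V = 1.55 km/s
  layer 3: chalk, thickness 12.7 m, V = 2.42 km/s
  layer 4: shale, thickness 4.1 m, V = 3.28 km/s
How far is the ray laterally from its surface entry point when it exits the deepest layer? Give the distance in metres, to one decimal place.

Apply Snell's law at each interface; in layer i the horizontal offset is hᵢ·tan θᵢ.
Layer 1: θ = 7.30°; offset = 24.0·tan 7.30° = 3.074 m.
Layer 2: sin θ = 1.55·sin 7.3°/0.77 = 0.2558, θ = 14.82°; offset = 16.0·tan 14.82° = 4.233 m.
Layer 3: sin θ = 2.42·sin 7.3°/0.77 = 0.3993, θ = 23.54°; offset = 12.7·tan 23.54° = 5.532 m.
Layer 4: sin θ = 3.28·sin 7.3°/0.77 = 0.5413, θ = 32.77°; offset = 4.1·tan 32.77° = 2.639 m.
Total horizontal offset = 15.479 m.

15.5 m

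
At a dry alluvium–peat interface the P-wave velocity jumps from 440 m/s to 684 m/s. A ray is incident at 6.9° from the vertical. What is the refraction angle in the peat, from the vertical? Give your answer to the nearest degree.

11°

sin θ₁/V₁ = sin θ₂/V₂ ⇒ sin θ₂ = 684·sin 6.9°/440 = 684·0.1201/440 = 0.1868.
θ₂ = arcsin 0.1868 = 10.76° from the normal.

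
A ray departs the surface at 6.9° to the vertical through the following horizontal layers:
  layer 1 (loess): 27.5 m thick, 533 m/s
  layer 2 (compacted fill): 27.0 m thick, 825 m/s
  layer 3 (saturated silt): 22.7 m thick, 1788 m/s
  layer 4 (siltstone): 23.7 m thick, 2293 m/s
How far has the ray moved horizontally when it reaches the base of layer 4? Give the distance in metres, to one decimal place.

p = sin θ₁/V₁ = sin 6.9°/533 = 2.2540e-04 s/m is conserved through the stack.
Layer 1: θ = 6.90°; offset = 27.5·tan 6.90° = 3.328 m.
Layer 2: sin θ = p·825 = 0.1860 → θ = 10.72°; offset = 27.0·tan 10.72° = 5.110 m.
Layer 3: sin θ = p·1788 = 0.4030 → θ = 23.77°; offset = 22.7·tan 23.77° = 9.996 m.
Layer 4: sin θ = p·2293 = 0.5168 → θ = 31.12°; offset = 23.7·tan 31.12° = 14.308 m.
Σ offsets = 32.742 m.

32.7 m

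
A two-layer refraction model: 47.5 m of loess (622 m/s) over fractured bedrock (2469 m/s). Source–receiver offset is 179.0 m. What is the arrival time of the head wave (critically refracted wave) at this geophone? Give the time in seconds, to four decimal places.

θ_c = arcsin(V₁/V₂) = arcsin(622/2469) = 14.59°, cos θ_c = 0.9677.
Intercept time tᵢ = 2h cos θ_c / V₁ = 2·47.5·0.9677/622 = 0.14781 s.
t = x/V₂ + tᵢ = 179.0/2469 + 0.14781 = 0.22031 s.

0.2203 s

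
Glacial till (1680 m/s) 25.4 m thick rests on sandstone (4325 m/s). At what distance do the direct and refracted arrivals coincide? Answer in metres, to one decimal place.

76.5 m

θ_c = arcsin(1680/4325) = 22.86°, so cos θ_c = 0.9215 and tᵢ = 2h cos θ_c/V₁ = 0.0279 s.
At crossover x/V₁ = x/V₂ + tᵢ ⇒ x = tᵢ/(1/V₁ − 1/V₂) = 0.02786/(5.9524e-04 − 2.3121e-04) = 76.54 m.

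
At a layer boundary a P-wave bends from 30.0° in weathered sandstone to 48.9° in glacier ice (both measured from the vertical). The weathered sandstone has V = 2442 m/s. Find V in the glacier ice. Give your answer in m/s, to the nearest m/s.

sin 30.0° = 0.5000; sin 48.9° = 0.7536.
V₂ = V₁·(sin θ₂/sin θ₁) = 2442·(0.7536/0.5000) = 3680.40 m/s.

3680 m/s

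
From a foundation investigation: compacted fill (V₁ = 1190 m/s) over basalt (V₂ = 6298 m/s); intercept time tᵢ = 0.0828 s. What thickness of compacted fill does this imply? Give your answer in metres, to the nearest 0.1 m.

50.2 m

θ_c = arcsin(1190/6298) = 10.89°; cos θ_c = 0.9820.
tᵢ = 2h cos θ_c/V₁ ⇒ h = tᵢ·V₁/(2 cos θ_c) = 0.0828·1190/(2·0.9820) = 50.17 m.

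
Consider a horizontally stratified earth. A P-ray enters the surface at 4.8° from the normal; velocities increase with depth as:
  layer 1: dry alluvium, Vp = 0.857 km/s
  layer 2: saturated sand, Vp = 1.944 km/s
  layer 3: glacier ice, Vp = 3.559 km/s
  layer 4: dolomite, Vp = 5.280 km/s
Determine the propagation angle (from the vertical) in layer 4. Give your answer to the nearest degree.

31°

Ray parameter p = sin 4.8° / 0.857 = 9.7640e-02 s/km.
sin θ_4 = p·V_4 = 9.7640e-02 × 5.280 = 0.5155.
θ_4 = 31.03° from the vertical.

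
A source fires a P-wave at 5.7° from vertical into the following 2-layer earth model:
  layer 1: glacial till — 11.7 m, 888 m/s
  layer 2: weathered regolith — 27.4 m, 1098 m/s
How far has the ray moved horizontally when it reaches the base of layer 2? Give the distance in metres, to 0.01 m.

4.56 m

Ray parameter p = sin 5.7° / 888 m/s = 1.1185e-04 s/m.
Layer 1: θ = 5.70°; offset = 11.7·tan 5.70° = 1.1678 m.
Layer 2: sin θ = p·1098 = 0.1228 → θ = 7.05°; offset = 27.4·tan 7.05° = 3.3906 m.
Summing the layer offsets gives 4.5584 m.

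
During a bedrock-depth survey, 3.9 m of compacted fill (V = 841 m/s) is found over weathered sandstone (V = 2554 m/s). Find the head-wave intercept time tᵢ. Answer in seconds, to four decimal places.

0.0088 s

tᵢ = 2h·√(V₂²−V₁²)/(V₁V₂).
√(V₂²−V₁²) = √(2554²−841²) = 2411.6 m/s.
tᵢ = 2·3.9·2411.6/(841·2554) = 0.00876 s.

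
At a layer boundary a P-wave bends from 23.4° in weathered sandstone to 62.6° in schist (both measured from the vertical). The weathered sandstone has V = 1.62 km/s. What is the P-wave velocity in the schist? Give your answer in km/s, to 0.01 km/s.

sin 23.4° = 0.3971; sin 62.6° = 0.8878.
V₂ = V₁·(sin θ₂/sin θ₁) = 1.62·(0.8878/0.3971) = 3.62 km/s.

3.62 km/s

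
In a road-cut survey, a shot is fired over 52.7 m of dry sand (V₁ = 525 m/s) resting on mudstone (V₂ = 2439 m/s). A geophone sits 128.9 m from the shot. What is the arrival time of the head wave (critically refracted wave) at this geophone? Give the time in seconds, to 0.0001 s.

0.2489 s

θ_c = arcsin(V₁/V₂) = arcsin(525/2439) = 12.43°, cos θ_c = 0.9766.
Intercept time tᵢ = 2h cos θ_c / V₁ = 2·52.7·0.9766/525 = 0.19606 s.
t = x/V₂ + tᵢ = 128.9/2439 + 0.19606 = 0.24891 s.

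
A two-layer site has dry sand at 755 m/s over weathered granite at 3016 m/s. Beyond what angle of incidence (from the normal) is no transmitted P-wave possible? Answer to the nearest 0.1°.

At critical incidence the refracted ray runs along the interface (θ₂ = 90°), so sin θ_c = V₁/V₂.
θ_c = arcsin(755/3016) = arcsin 0.2503 = 14.50°.

14.5°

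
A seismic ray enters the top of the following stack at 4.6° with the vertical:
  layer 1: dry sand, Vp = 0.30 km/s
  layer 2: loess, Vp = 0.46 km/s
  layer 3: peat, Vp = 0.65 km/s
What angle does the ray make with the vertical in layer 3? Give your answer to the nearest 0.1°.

10.0°

Ray parameter p = sin 4.6° / 0.30 = 2.6733e-01 s/km.
sin θ_3 = p·V_3 = 2.6733e-01 × 0.65 = 0.1738.
θ_3 = 10.01° from the vertical.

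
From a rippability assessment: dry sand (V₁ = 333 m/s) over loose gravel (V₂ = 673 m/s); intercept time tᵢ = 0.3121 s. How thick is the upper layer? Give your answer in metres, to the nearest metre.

60 m

θ_c = arcsin(333/673) = 29.66°; cos θ_c = 0.8690.
tᵢ = 2h cos θ_c/V₁ ⇒ h = tᵢ·V₁/(2 cos θ_c) = 0.3121·333/(2·0.8690) = 59.80 m.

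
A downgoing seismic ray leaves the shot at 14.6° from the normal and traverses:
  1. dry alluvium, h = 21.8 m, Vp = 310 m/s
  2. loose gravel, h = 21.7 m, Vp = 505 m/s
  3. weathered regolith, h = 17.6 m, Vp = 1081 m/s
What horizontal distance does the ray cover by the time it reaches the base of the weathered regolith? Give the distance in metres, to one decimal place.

Ray parameter p = sin 14.6° / 310 m/s = 8.1313e-04 s/m.
Layer 1: θ = 14.60°; offset = 21.8·tan 14.60° = 5.678 m.
Layer 2: sin θ = p·505 = 0.4106 → θ = 24.24°; offset = 21.7·tan 24.24° = 9.773 m.
Layer 3: sin θ = p·1081 = 0.8790 → θ = 61.52°; offset = 17.6·tan 61.52° = 32.443 m.
Total horizontal offset = 47.894 m.

47.9 m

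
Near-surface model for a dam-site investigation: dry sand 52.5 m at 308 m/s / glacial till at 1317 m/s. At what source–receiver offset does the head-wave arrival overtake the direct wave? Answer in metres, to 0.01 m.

133.25 m

x_cross = 2h·√((V₂+V₁)/(V₂−V₁)).
(V₂+V₁)/(V₂−V₁) = (1317+308)/(1317−308) = 1.6105; √ = 1.2691.
x_cross = 2·52.5·1.2691 = 133.25 m.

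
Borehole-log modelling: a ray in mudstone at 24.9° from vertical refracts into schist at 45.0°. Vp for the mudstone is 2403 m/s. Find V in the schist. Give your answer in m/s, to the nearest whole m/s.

4036 m/s

Snell's law: sin 24.9°/V₁ = sin 45.0°/V₂.
V₂ = V₁·sin 45.0°/sin 24.9° = 2403 × 1.6794 = 4035.71 m/s.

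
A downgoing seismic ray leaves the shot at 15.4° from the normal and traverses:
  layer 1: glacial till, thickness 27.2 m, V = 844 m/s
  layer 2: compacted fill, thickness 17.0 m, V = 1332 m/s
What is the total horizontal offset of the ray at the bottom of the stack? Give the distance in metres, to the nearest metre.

Apply Snell's law at each interface; in layer i the horizontal offset is hᵢ·tan θᵢ.
Layer 1: θ = 15.40°; offset = 27.2·tan 15.40° = 7.492 m.
Layer 2: sin θ = 1332·sin 15.4°/844 = 0.4191, θ = 24.78°; offset = 17.0·tan 24.78° = 7.847 m.
Total horizontal offset = 15.339 m.

15 m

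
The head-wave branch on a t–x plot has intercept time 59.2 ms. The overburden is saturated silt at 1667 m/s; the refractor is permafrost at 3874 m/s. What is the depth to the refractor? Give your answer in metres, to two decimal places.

54.66 m

θ_c = arcsin(1667/3874) = 25.49°; cos θ_c = 0.9027.
tᵢ = 2h cos θ_c/V₁ ⇒ h = tᵢ·V₁/(2 cos θ_c) = 0.0592·1667/(2·0.9027) = 54.66 m.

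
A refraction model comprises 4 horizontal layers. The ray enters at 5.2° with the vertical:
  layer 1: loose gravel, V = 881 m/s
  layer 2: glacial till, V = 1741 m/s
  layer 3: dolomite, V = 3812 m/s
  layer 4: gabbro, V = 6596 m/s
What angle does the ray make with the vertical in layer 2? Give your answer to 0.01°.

Ray parameter p = sin 5.2° / 881 = 1.0287e-04 s/m.
sin θ_2 = p·V_2 = 1.0287e-04 × 1741 = 0.1791.
θ_2 = 10.32° from the vertical.

10.32°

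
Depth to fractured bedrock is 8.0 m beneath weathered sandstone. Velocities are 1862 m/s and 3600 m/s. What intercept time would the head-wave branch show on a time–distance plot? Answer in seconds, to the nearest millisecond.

tᵢ = 2h·√(V₂²−V₁²)/(V₁V₂).
√(V₂²−V₁²) = √(3600²−1862²) = 3081.1 m/s.
tᵢ = 2·8.0·3081.1/(1862·3600) = 0.00735 s.

0.007 s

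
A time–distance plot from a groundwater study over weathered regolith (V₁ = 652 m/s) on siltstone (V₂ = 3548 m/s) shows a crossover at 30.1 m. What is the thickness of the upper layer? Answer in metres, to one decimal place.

x_cross = 2h·√((V₂+V₁)/(V₂−V₁)) → h = x_cross / (2·√((V₂+V₁)/(V₂−V₁))).
√((V₂+V₁)/(V₂−V₁)) = √((3548+652)/(3548−652)) = 1.2043.
h = 30.1 / (2·1.2043) = 12.50 m.

12.5 m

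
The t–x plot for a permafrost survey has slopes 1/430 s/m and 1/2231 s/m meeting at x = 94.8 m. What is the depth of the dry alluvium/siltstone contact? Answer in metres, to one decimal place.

h = (x_cross/2)·√((V₂−V₁)/(V₂+V₁)).
(V₂−V₁)/(V₂+V₁) = (2231−430)/(2231+430) = 0.6768; √ = 0.8227.
h = (94.8/2)·0.8227 = 39.00 m.

39.0 m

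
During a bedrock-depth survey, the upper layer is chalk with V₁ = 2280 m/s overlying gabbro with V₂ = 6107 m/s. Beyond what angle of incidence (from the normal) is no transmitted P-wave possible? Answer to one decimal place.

Critical incidence: sin θ_c = V₁/V₂ = 2280/6107 = 0.3733.
θ_c = arcsin 0.3733 = 21.92°.

21.9°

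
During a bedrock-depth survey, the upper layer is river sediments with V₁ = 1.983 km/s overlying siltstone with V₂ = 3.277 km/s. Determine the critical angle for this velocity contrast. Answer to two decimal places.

At critical incidence the refracted ray runs along the interface (θ₂ = 90°), so sin θ_c = V₁/V₂.
θ_c = arcsin(1.983/3.277) = arcsin 0.6051 = 37.24°.

37.24°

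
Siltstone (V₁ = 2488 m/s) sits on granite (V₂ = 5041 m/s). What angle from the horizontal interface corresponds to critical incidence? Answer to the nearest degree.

Critical incidence: sin θ_c = V₁/V₂ = 2488/5041 = 0.4936.
θ_c = arcsin 0.4936 = 29.57°.
Measured from the interface: 90° − 29.57° = 60.43°.

60°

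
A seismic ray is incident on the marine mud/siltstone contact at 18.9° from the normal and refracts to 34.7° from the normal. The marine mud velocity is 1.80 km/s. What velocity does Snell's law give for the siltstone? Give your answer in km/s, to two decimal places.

sin 18.9° = 0.3239; sin 34.7° = 0.5693.
V₂ = V₁·(sin θ₂/sin θ₁) = 1.80·(0.5693/0.3239) = 3.16 km/s.

3.16 km/s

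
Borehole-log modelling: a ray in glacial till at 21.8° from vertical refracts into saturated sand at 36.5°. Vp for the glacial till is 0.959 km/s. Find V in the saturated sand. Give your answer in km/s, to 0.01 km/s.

1.54 km/s

sin 21.8° = 0.3714; sin 36.5° = 0.5948.
V₂ = V₁·(sin θ₂/sin θ₁) = 0.959·(0.5948/0.3714) = 1.54 km/s.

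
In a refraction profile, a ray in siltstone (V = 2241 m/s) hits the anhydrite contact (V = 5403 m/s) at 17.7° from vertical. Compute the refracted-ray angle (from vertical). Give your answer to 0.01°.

47.14°

sin θ₁/V₁ = sin θ₂/V₂ ⇒ sin θ₂ = 5403·sin 17.7°/2241 = 5403·0.3040/2241 = 0.7330.
θ₂ = arcsin 0.7330 = 47.14° from the normal.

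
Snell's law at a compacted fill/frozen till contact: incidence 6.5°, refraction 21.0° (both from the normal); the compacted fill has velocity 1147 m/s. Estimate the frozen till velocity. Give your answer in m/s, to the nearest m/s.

Snell's law: sin 6.5°/V₁ = sin 21.0°/V₂.
V₂ = V₁·sin 21.0°/sin 6.5° = 1147 × 3.1657 = 3631.06 m/s.

3631 m/s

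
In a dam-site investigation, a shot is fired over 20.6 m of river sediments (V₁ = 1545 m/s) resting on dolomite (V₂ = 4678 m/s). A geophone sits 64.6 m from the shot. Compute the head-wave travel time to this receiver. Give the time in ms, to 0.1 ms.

39.0 ms

θ_c = arcsin(V₁/V₂) = arcsin(1545/4678) = 19.29°, cos θ_c = 0.9439.
Intercept time tᵢ = 2h cos θ_c / V₁ = 2·20.6·0.9439/1545 = 0.02517 s.
t = x/V₂ + tᵢ = 64.6/4678 + 0.02517 = 0.03898 s.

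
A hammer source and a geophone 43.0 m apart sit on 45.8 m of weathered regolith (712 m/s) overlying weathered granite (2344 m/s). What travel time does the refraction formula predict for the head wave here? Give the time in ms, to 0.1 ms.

140.9 ms

t = x/V₂ + 2h·√(V₂²−V₁²)/(V₁V₂).
√(V₂²−V₁²) = √(2344²−712²) = 2233.2 m/s; delay term = 2·45.8·2233.2/(712·2344) = 0.12257 s.
t = 43.0/2344 + 0.12257 = 0.14092 s.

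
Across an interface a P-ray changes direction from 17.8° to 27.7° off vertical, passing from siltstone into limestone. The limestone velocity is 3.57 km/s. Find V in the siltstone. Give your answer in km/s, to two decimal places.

2.35 km/s

Snell's law: sin 17.8°/V₁ = sin 27.7°/V₂.
V₁ = V₂·sin 17.8°/sin 27.7° = 3.57 × 0.6576 = 2.35 km/s.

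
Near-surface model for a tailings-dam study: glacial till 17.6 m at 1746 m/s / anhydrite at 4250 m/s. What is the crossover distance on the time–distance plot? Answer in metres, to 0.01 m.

54.47 m

x_cross = 2h·√((V₂+V₁)/(V₂−V₁)).
(V₂+V₁)/(V₂−V₁) = (4250+1746)/(4250−1746) = 2.3946; √ = 1.5474.
x_cross = 2·17.6·1.5474 = 54.47 m.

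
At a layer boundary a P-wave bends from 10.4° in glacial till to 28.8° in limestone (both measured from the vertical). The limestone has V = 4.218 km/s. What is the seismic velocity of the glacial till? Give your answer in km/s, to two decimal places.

sin 10.4° = 0.1805; sin 28.8° = 0.4818.
V₁ = V₂·(sin θ₁/sin θ₂) = 4.218·(0.1805/0.4818) = 1.58 km/s.

1.58 km/s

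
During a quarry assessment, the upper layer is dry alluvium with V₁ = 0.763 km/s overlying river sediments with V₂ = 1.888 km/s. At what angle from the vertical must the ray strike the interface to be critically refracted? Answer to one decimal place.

23.8°

At critical incidence the refracted ray runs along the interface (θ₂ = 90°), so sin θ_c = V₁/V₂.
θ_c = arcsin(0.763/1.888) = arcsin 0.4041 = 23.84°.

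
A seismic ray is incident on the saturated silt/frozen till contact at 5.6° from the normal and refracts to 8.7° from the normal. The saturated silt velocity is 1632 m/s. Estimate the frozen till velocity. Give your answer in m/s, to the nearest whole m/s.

2530 m/s

Snell's law: sin 5.6°/V₁ = sin 8.7°/V₂.
V₂ = V₁·sin 8.7°/sin 5.6° = 1632 × 1.5501 = 2529.72 m/s.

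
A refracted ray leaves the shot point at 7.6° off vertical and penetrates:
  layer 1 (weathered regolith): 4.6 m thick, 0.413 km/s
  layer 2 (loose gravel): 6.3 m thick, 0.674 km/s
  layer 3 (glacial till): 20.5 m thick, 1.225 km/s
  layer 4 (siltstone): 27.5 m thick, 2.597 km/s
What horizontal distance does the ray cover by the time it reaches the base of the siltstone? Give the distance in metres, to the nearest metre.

p = sin θ₁/V₁ = sin 7.6°/0.413 = 3.2023e-01 s/km is conserved through the stack.
Layer 1: θ = 7.60°; offset = 4.6·tan 7.60° = 0.614 m.
Layer 2: sin θ = p·0.674 = 0.2158 → θ = 12.46°; offset = 6.3·tan 12.46° = 1.393 m.
Layer 3: sin θ = p·1.225 = 0.3923 → θ = 23.10°; offset = 20.5·tan 23.10° = 8.743 m.
Layer 4: sin θ = p·2.597 = 0.8316 → θ = 56.27°; offset = 27.5·tan 56.27° = 41.185 m.
Summing the layer offsets gives 51.934 m.

52 m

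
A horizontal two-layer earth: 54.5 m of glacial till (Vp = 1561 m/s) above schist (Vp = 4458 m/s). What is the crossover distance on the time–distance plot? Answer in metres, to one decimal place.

157.1 m

x_cross = 2h·√((V₂+V₁)/(V₂−V₁)).
(V₂+V₁)/(V₂−V₁) = (4458+1561)/(4458−1561) = 2.0777; √ = 1.4414.
x_cross = 2·54.5·1.4414 = 157.11 m.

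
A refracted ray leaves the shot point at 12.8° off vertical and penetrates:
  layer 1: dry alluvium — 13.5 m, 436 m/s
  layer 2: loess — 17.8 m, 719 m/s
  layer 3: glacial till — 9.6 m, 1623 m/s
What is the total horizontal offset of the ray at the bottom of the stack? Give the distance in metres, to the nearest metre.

Ray parameter p = sin 12.8° / 436 m/s = 5.0814e-04 s/m.
Layer 1: θ = 12.80°; offset = 13.5·tan 12.80° = 3.067 m.
Layer 2: sin θ = p·719 = 0.3654 → θ = 21.43°; offset = 17.8·tan 21.43° = 6.986 m.
Layer 3: sin θ = p·1623 = 0.8247 → θ = 55.56°; offset = 9.6·tan 55.56° = 13.999 m.
Σ offsets = 24.052 m.

24 m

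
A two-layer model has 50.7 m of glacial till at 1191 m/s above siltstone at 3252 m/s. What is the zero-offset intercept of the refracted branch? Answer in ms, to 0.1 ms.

tᵢ = 2h·√(V₂²−V₁²)/(V₁V₂).
√(V₂²−V₁²) = √(3252²−1191²) = 3026.1 m/s.
tᵢ = 2·50.7·3026.1/(1191·3252) = 0.07922 s.

79.2 ms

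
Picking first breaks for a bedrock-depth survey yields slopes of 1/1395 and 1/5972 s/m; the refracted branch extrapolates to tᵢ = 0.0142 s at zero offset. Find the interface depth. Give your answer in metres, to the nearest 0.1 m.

h = tᵢ·V₁·V₂ / (2·√(V₂²−V₁²)).
√(V₂²−V₁²) = √(5972² − 1395²) = 5806.8 m/s.
h = 0.0142 s × 1395 × 5972 / (2 × 5806.8) = 10.19 m.

10.2 m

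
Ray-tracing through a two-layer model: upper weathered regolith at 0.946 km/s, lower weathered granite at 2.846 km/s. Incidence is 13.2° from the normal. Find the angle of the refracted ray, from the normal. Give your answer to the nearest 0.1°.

sin θ₁/V₁ = sin θ₂/V₂ ⇒ sin θ₂ = 2.846·sin 13.2°/0.946 = 2.846·0.2284/0.946 = 0.6870.
θ₂ = sin⁻¹(0.6870) = 43.39° (from vertical).

43.4°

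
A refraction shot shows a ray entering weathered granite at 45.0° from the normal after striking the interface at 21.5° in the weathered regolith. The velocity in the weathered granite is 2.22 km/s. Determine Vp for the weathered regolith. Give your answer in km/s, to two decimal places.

1.15 km/s

sin 21.5° = 0.3665; sin 45.0° = 0.7071.
V₁ = V₂·(sin θ₁/sin θ₂) = 2.22·(0.3665/0.7071) = 1.15 km/s.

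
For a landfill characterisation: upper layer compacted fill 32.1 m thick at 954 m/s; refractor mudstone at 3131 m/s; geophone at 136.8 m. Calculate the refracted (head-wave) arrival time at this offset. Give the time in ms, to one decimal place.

107.8 ms

θ_c = arcsin(V₁/V₂) = arcsin(954/3131) = 17.74°, cos θ_c = 0.9524.
Intercept time tᵢ = 2h cos θ_c / V₁ = 2·32.1·0.9524/954 = 0.06410 s.
t = x/V₂ + tᵢ = 136.8/3131 + 0.06410 = 0.10779 s.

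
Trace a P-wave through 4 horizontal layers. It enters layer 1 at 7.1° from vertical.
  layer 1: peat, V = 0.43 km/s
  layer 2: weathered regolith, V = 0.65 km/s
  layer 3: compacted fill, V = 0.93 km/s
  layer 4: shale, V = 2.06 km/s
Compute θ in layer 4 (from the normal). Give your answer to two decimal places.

Ray parameter p = sin 7.1° / 0.43 = 2.8745e-01 s/km.
sin θ_4 = p·V_4 = 2.8745e-01 × 2.06 = 0.5921.
θ_4 = 36.31° from the vertical.

36.31°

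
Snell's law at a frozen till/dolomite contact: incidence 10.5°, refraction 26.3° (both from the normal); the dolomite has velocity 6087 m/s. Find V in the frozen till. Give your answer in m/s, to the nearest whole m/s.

2504 m/s

Snell's law: sin 10.5°/V₁ = sin 26.3°/V₂.
V₁ = V₂·sin 10.5°/sin 26.3° = 6087 × 0.4113 = 2503.59 m/s.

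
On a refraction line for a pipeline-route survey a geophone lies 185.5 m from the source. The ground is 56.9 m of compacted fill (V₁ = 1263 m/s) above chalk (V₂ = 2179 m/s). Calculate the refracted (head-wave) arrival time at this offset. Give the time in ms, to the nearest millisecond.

θ_c = arcsin(V₁/V₂) = arcsin(1263/2179) = 35.42°, cos θ_c = 0.8149.
Intercept time tᵢ = 2h cos θ_c / V₁ = 2·56.9·0.8149/1263 = 0.07342 s.
t = x/V₂ + tᵢ = 185.5/2179 + 0.07342 = 0.15855 s.

159 ms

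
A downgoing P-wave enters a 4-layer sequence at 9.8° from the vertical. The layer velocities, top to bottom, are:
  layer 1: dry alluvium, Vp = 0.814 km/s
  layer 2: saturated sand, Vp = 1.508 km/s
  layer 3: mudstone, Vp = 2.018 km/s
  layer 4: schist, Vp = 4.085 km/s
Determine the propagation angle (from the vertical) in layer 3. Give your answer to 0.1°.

Ray parameter p = sin 9.8° / 0.814 = 2.0910e-01 s/km.
sin θ_3 = p·V_3 = 2.0910e-01 × 2.018 = 0.4220.
θ_3 = 24.96° from the vertical.

25.0°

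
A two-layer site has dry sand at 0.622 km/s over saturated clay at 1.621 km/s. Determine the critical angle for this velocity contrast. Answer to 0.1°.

Critical incidence: sin θ_c = V₁/V₂ = 0.622/1.621 = 0.3837.
θ_c = arcsin 0.3837 = 22.56°.

22.6°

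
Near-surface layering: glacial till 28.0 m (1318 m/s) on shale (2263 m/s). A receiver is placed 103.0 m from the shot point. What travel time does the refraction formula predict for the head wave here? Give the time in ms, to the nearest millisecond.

80 ms

θ_c = arcsin(V₁/V₂) = arcsin(1318/2263) = 35.62°, cos θ_c = 0.8129.
Intercept time tᵢ = 2h cos θ_c / V₁ = 2·28.0·0.8129/1318 = 0.03454 s.
t = x/V₂ + tᵢ = 103.0/2263 + 0.03454 = 0.08005 s.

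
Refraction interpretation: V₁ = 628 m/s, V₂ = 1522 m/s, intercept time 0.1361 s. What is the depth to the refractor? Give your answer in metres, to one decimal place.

46.9 m

θ_c = arcsin(628/1522) = 24.37°; cos θ_c = 0.9109.
tᵢ = 2h cos θ_c/V₁ ⇒ h = tᵢ·V₁/(2 cos θ_c) = 0.1361·628/(2·0.9109) = 46.92 m.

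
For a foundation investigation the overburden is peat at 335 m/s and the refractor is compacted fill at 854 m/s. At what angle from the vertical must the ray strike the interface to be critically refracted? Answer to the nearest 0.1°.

23.1°

At critical incidence the refracted ray runs along the interface (θ₂ = 90°), so sin θ_c = V₁/V₂.
θ_c = arcsin(335/854) = arcsin 0.3923 = 23.10°.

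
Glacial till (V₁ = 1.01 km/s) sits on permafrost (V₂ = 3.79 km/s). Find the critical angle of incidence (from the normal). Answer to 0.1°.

15.5°

Critical incidence: sin θ_c = V₁/V₂ = 1.01/3.79 = 0.2665.
θ_c = arcsin 0.2665 = 15.46°.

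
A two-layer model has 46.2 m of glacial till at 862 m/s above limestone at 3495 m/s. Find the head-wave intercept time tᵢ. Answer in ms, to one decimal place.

103.9 ms

θ_c = arcsin(V₁/V₂) = arcsin(862/3495) = 14.28°; cos θ_c = 0.9691.
tᵢ = 2h·cos θ_c / V₁ = 2·46.2·0.9691 / 862 = 0.10388 s.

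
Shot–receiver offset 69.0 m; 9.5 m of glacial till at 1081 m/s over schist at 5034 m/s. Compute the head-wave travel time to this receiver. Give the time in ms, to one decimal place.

30.9 ms

t = x/V₂ + 2h·√(V₂²−V₁²)/(V₁V₂).
√(V₂²−V₁²) = √(5034²−1081²) = 4916.6 m/s; delay term = 2·9.5·4916.6/(1081·5034) = 0.01717 s.
t = 69.0/5034 + 0.01717 = 0.03087 s.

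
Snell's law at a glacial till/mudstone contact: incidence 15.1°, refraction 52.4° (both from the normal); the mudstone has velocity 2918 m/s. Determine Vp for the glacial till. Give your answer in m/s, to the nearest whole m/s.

Snell's law: sin 15.1°/V₁ = sin 52.4°/V₂.
V₁ = V₂·sin 15.1°/sin 52.4° = 2918 × 0.3288 = 959.44 m/s.

959 m/s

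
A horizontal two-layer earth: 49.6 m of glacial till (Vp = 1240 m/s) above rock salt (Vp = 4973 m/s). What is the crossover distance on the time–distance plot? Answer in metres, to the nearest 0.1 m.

128.0 m

θ_c = arcsin(1240/4973) = 14.44°, so cos θ_c = 0.9684 and tᵢ = 2h cos θ_c/V₁ = 0.0775 s.
At crossover x/V₁ = x/V₂ + tᵢ ⇒ x = tᵢ/(1/V₁ − 1/V₂) = 0.07747/(8.0645e-04 − 2.0109e-04) = 127.98 m.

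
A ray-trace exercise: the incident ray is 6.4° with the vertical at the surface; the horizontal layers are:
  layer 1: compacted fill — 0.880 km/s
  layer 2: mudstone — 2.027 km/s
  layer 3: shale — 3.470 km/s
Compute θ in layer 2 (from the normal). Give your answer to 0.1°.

14.9°

Ray parameter p = sin 6.4° / 0.880 = 1.2667e-01 s/km.
sin θ_2 = p·V_2 = 1.2667e-01 × 2.027 = 0.2568.
θ_2 = 14.88° from the vertical.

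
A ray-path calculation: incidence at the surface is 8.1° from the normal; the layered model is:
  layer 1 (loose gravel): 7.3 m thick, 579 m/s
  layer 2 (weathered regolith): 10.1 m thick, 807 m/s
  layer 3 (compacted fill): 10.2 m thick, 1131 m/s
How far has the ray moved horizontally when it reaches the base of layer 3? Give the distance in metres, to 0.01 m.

5.98 m

Ray parameter p = sin 8.1° / 579 m/s = 2.4335e-04 s/m.
Layer 1: θ = 8.10°; offset = 7.3·tan 8.10° = 1.0389 m.
Layer 2: sin θ = p·807 = 0.1964 → θ = 11.33°; offset = 10.1·tan 11.33° = 2.0229 m.
Layer 3: sin θ = p·1131 = 0.2752 → θ = 15.98°; offset = 10.2·tan 15.98° = 2.9201 m.
Summing the layer offsets gives 5.9820 m.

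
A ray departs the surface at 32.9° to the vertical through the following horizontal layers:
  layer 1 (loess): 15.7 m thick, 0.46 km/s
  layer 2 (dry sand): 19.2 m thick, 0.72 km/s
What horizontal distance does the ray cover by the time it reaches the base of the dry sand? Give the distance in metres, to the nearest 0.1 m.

Apply Snell's law at each interface; in layer i the horizontal offset is hᵢ·tan θᵢ.
Layer 1: θ = 32.90°; offset = 15.7·tan 32.90° = 10.157 m.
Layer 2: sin θ = 0.72·sin 32.9°/0.46 = 0.8502, θ = 58.23°; offset = 19.2·tan 58.23° = 31.005 m.
Total horizontal offset = 41.162 m.

41.2 m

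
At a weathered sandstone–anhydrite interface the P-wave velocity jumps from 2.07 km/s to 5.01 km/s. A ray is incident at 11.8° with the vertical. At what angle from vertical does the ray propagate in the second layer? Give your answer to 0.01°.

Snell's law: sin θ₂ = (V₂/V₁)·sin θ₁ = (5.01/2.07)·sin 11.8° = 0.4949.
θ₂ = arcsin 0.4949 = 29.67° from the normal.

29.67°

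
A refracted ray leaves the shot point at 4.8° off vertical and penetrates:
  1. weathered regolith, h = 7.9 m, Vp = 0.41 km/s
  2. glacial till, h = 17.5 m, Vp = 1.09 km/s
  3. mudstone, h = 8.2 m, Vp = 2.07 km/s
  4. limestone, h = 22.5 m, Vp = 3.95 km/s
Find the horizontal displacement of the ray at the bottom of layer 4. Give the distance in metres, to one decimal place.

Ray parameter p = sin 4.8° / 0.41 km/s = 2.0409e-01 s/km.
Layer 1: θ = 4.80°; offset = 7.9·tan 4.80° = 0.663 m.
Layer 2: sin θ = p·1.09 = 0.2225 → θ = 12.85°; offset = 17.5·tan 12.85° = 3.993 m.
Layer 3: sin θ = p·2.07 = 0.4225 → θ = 24.99°; offset = 8.2·tan 24.99° = 3.822 m.
Layer 4: sin θ = p·3.95 = 0.8062 → θ = 53.72°; offset = 22.5·tan 53.72° = 30.656 m.
Total horizontal offset = 39.134 m.

39.1 m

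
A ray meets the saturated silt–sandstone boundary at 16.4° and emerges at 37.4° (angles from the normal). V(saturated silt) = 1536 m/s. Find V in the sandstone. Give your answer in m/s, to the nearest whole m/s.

Snell's law: sin 16.4°/V₁ = sin 37.4°/V₂.
V₂ = V₁·sin 37.4°/sin 16.4° = 1536 × 2.1512 = 3304.26 m/s.

3304 m/s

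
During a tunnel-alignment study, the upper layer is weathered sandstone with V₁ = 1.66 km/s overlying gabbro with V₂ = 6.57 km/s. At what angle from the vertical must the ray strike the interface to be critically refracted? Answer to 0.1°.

14.6°

At critical incidence the refracted ray runs along the interface (θ₂ = 90°), so sin θ_c = V₁/V₂.
θ_c = arcsin(1.66/6.57) = arcsin 0.2527 = 14.64°.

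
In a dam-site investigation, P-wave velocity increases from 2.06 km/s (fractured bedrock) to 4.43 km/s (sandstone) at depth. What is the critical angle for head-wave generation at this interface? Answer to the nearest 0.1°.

Critical incidence: sin θ_c = V₁/V₂ = 2.06/4.43 = 0.4650.
θ_c = arcsin 0.4650 = 27.71°.

27.7°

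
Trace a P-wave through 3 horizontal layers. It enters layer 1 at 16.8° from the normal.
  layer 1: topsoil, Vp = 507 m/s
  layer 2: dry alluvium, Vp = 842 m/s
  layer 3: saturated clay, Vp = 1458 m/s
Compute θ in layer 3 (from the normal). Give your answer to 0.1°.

56.2°

Ray parameter p = sin 16.8° / 507 = 5.7008e-04 s/m.
sin θ_3 = p·V_3 = 5.7008e-04 × 1458 = 0.8312.
θ_3 = 56.22° from the vertical.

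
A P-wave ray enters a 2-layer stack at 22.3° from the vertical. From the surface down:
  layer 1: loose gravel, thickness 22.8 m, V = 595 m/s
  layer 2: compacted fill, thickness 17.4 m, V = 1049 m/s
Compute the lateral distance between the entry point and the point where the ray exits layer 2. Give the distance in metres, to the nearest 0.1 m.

Ray parameter p = sin 22.3° / 595 m/s = 6.3774e-04 s/m.
Layer 1: θ = 22.30°; offset = 22.8·tan 22.30° = 9.351 m.
Layer 2: sin θ = p·1049 = 0.6690 → θ = 41.99°; offset = 17.4·tan 41.99° = 15.661 m.
Σ offsets = 25.012 m.

25.0 m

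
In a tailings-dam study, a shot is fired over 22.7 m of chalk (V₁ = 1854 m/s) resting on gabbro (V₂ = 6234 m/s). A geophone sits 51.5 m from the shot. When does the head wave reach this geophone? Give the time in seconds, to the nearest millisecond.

t = x/V₂ + 2h·√(V₂²−V₁²)/(V₁V₂).
√(V₂²−V₁²) = √(6234²−1854²) = 5951.9 m/s; delay term = 2·22.7·5951.9/(1854·6234) = 0.02338 s.
t = 51.5/6234 + 0.02338 = 0.03164 s.

0.032 s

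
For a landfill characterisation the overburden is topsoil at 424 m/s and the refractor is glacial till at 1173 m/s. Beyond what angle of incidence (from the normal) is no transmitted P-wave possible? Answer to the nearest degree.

21°

At critical incidence the refracted ray runs along the interface (θ₂ = 90°), so sin θ_c = V₁/V₂.
θ_c = arcsin(424/1173) = arcsin 0.3615 = 21.19°.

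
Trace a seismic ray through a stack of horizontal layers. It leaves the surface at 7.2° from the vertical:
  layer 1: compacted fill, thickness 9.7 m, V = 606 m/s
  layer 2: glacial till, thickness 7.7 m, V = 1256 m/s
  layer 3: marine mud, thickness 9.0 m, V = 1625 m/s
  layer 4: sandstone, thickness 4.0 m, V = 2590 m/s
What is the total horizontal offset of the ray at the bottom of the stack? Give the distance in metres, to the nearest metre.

9 m

p = sin θ₁/V₁ = sin 7.2°/606 = 2.0682e-04 s/m is conserved through the stack.
Layer 1: θ = 7.20°; offset = 9.7·tan 7.20° = 1.225 m.
Layer 2: sin θ = p·1256 = 0.2598 → θ = 15.06°; offset = 7.7·tan 15.06° = 2.071 m.
Layer 3: sin θ = p·1625 = 0.3361 → θ = 19.64°; offset = 9.0·tan 19.64° = 3.212 m.
Layer 4: sin θ = p·2590 = 0.5357 → θ = 32.39°; offset = 4.0·tan 32.39° = 2.537 m.
Summing the layer offsets gives 9.046 m.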